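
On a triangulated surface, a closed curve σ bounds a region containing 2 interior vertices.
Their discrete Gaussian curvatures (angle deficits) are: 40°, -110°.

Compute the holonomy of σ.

Holonomy = total enclosed curvature = 40° + (-110°) = -70°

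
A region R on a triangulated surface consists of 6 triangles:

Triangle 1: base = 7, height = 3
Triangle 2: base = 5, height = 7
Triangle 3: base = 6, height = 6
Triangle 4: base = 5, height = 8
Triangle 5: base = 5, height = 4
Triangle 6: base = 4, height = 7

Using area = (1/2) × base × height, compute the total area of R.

(1/2)×7×3 + (1/2)×5×7 + (1/2)×6×6 + (1/2)×5×8 + (1/2)×5×4 + (1/2)×4×7 = 90.0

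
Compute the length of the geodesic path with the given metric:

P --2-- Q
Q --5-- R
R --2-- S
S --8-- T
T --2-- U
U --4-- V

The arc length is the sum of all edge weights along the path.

Arc length = 2 + 5 + 2 + 8 + 2 + 4 = 23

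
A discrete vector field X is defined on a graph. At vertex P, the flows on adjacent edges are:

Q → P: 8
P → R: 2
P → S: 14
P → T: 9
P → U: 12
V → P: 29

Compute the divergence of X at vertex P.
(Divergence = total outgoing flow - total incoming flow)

Divergence = sum of outgoing flows = (-8) + 2 + 14 + 9 + 12 + (-29) = 0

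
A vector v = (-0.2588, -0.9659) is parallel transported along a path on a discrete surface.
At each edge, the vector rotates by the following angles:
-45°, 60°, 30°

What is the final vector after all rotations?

Total rotation: (-45°) + 60° + 30° = 45°. Final vector: (0.5000, -0.8660)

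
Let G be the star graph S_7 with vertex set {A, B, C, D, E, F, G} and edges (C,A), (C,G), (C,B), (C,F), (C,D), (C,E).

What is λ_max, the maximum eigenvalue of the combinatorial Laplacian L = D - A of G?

The star S_7 is the complete bipartite graph K_{1,6} (one hub of degree 6, 6 leaves of degree 1). The Laplacian spectrum of K_{p,q} is 0, p (multiplicity q−1), q (multiplicity p−1), p+q. With p = 1, q = 6: 0 once, 1 with multiplicity 5, and 7 once. (Check: trace L = sum of degrees = 12 = 5·1 + 7.)
Laplacian eigenvalues: [0.0, 1.0, 1.0, 1.0, 1.0, 1.0, 7.0]. Largest eigenvalue (spectral radius) = 7.0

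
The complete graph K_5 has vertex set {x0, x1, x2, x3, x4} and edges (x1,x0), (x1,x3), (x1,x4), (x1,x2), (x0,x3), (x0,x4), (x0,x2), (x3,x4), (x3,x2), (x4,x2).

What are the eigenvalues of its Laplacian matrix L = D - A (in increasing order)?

For the complete graph K_n, L = nI − J (J = all-ones matrix). J has eigenvalues n (once, eigenvector 𝟙) and 0 (multiplicity n−1), so L has eigenvalues 0 (once) and n (multiplicity n−1). Here n = 5: eigenvalue 0 once and 5 with multiplicity 4.
Laplacian eigenvalues (increasing order): [0.0, 5.0, 5.0, 5.0, 5.0]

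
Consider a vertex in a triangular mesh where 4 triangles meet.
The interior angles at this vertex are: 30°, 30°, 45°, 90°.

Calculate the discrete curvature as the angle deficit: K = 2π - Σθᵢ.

Sum of angles = 195°. K = 360° - 195° = 165°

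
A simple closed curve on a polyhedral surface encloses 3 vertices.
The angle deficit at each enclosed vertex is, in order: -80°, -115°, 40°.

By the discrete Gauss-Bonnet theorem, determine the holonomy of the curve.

Holonomy = total enclosed curvature = (-80°) + (-115°) + 40° = -155°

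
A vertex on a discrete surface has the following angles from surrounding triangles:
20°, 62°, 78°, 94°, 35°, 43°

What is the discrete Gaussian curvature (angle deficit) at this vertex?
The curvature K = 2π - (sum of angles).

Sum of angles = 332°. K = 360° - 332° = 28° = 7π/45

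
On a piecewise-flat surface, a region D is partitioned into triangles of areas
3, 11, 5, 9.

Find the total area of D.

3 + 11 + 5 + 9 = 28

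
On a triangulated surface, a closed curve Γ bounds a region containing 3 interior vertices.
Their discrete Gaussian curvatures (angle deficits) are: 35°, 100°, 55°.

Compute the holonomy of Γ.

Holonomy = total enclosed curvature = 35° + 100° + 55° = 190°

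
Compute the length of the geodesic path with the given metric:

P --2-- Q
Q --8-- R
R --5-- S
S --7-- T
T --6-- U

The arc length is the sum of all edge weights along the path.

Arc length = 2 + 8 + 5 + 7 + 6 = 28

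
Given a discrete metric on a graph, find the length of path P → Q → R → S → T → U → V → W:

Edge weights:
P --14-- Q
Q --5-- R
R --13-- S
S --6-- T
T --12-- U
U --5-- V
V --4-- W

Arc length = 14 + 5 + 13 + 6 + 12 + 5 + 4 = 59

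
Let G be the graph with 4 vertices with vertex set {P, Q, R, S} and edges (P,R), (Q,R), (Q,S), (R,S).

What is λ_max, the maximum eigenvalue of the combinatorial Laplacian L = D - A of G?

Degrees: deg(P) = 1, deg(Q) = 2, deg(R) = 3, deg(S) = 2.
L = D − A with rows/columns ordered (P, Q, R, S):
  [ 1,  0, -1,  0]
  [ 0,  2, -1, -1]
  [-1, -1,  3, -1]
  [ 0, -1, -1,  2]
Characteristic polynomial: det(λI − L) = λ(λ − 1)(λ − 3)(λ − 4).
Roots: λ = 0; (λ − 1) = 0 ⇒ λ = 1; (λ − 3) = 0 ⇒ λ = 3; (λ − 4) = 0 ⇒ λ = 4.
(Check: the roots sum (with multiplicity) to 8, matching trace L = Σdeg = 2·4 = 8.)
Laplacian eigenvalues: [0.0, 1.0, 3.0, 4.0]. Largest eigenvalue (spectral radius) = 4.0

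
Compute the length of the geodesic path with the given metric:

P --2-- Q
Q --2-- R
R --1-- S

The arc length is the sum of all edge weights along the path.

Arc length = 2 + 2 + 1 = 5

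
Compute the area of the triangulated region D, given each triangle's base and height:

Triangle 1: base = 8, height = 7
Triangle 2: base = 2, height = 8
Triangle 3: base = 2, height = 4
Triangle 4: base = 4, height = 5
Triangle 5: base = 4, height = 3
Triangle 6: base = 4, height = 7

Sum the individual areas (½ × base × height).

(1/2)×8×7 + (1/2)×2×8 + (1/2)×2×4 + (1/2)×4×5 + (1/2)×4×3 + (1/2)×4×7 = 70.0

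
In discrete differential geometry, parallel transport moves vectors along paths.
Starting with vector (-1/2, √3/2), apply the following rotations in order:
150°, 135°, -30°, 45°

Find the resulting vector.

Total rotation: 150° + 135° + (-30°) + 45° = 300° ≡ -60° (mod 360°). Final vector: (0.5000, 0.8660)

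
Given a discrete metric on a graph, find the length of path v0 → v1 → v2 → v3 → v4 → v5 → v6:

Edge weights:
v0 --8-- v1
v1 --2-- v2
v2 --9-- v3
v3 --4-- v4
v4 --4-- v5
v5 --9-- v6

Arc length = 8 + 2 + 9 + 4 + 4 + 9 = 36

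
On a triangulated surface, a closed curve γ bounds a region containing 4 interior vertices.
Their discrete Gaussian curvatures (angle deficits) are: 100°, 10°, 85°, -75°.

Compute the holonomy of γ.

Holonomy = total enclosed curvature = 100° + 10° + 85° + (-75°) = 120°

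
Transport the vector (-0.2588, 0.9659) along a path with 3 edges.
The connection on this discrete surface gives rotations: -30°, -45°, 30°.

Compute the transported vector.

Total rotation: (-30°) + (-45°) + 30° = -45°. Final vector: (0.5000, 0.8660)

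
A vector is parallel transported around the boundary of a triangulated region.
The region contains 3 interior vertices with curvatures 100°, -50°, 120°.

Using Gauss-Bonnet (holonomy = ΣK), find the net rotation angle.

Holonomy = total enclosed curvature = 100° + (-50°) + 120° = 170°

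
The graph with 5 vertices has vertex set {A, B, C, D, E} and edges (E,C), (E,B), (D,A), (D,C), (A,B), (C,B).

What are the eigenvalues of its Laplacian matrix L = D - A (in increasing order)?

Degrees: deg(A) = 2, deg(B) = 3, deg(C) = 3, deg(D) = 2, deg(E) = 2.
L = D − A with rows/columns ordered (A, B, C, D, E):
  [ 2, -1,  0, -1,  0]
  [-1,  3, -1,  0, -1]
  [ 0, -1,  3, -1, -1]
  [-1,  0, -1,  2,  0]
  [ 0, -1, -1,  0,  2]
Characteristic polynomial: det(λI − L) = λ(λ² − 5λ + 5)(λ² − 7λ + 11).
Roots: λ = 0; (λ² − 5λ + 5) = 0 ⇒ λ = (5 ± √5)/2 ≈ 1.382, 3.618; (λ² − 7λ + 11) = 0 ⇒ λ = (7 ± √5)/2 ≈ 2.382, 4.618.
(Check: the roots sum (with multiplicity) to 12, matching trace L = Σdeg = 2·6 = 12.)
Laplacian eigenvalues (increasing order): [0.0, 1.382, 2.382, 3.618, 4.618]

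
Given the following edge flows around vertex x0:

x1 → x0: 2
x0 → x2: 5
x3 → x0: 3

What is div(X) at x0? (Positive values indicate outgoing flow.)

Divergence = sum of outgoing flows = (-2) + 5 + (-3) = 0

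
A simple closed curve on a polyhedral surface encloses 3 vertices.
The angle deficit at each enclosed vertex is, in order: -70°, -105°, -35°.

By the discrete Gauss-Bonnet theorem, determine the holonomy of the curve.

Holonomy = total enclosed curvature = (-70°) + (-105°) + (-35°) = -210°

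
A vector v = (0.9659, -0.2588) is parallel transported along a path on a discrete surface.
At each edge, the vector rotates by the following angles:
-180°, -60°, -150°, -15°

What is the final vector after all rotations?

Total rotation: (-180°) + (-60°) + (-150°) + (-15°) = -405° ≡ -45° (mod 360°). Final vector: (0.5000, -0.8660)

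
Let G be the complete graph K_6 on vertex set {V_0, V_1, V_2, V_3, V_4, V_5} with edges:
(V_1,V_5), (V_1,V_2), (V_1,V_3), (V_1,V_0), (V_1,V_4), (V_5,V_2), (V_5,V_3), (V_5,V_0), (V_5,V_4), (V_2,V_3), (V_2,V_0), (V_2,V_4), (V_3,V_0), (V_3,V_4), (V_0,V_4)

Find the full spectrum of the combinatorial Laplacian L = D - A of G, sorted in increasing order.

For the complete graph K_n, L = nI − J (J = all-ones matrix). J has eigenvalues n (once, eigenvector 𝟙) and 0 (multiplicity n−1), so L has eigenvalues 0 (once) and n (multiplicity n−1). Here n = 6: eigenvalue 0 once and 6 with multiplicity 5.
Laplacian eigenvalues (increasing order): [0.0, 6.0, 6.0, 6.0, 6.0, 6.0]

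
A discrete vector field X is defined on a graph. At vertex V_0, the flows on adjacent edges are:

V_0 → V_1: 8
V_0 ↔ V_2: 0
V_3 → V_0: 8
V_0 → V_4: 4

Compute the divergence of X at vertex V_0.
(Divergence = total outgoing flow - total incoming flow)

Divergence = sum of outgoing flows = 8 + 0 + (-8) + 4 = 4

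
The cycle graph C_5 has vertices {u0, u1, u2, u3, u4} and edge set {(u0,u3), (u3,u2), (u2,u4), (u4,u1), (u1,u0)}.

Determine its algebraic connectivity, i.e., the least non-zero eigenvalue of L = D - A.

The cycle graph C_n has Laplacian eigenvalues λ_k = 2 − 2cos(2πk/n), k = 0, 1, …, n−1. Here n = 5:
k=0: 2 − 2cos(0) = 0.0; k=1: 2 − 2cos(2π/5) = 1.382; k=2: 2 − 2cos(4π/5) = 3.618; k=3: 2 − 2cos(6π/5) = 3.618; k=4: 2 − 2cos(8π/5) = 1.382.
Laplacian eigenvalues: [0.0, 1.382, 1.382, 3.618, 3.618]. Algebraic connectivity (smallest non-zero eigenvalue) = 1.382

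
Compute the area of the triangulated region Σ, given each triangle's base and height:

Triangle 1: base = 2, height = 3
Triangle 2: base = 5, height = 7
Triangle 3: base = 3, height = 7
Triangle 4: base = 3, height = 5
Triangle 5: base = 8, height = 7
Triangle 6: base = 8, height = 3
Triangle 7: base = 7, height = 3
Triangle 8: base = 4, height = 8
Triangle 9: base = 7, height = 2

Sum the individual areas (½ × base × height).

(1/2)×2×3 + (1/2)×5×7 + (1/2)×3×7 + (1/2)×3×5 + (1/2)×8×7 + (1/2)×8×3 + (1/2)×7×3 + (1/2)×4×8 + (1/2)×7×2 = 112.0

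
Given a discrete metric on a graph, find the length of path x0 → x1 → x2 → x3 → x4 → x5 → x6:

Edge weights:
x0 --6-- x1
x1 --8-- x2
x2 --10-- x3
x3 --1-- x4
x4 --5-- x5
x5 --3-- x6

Arc length = 6 + 8 + 10 + 1 + 5 + 3 = 33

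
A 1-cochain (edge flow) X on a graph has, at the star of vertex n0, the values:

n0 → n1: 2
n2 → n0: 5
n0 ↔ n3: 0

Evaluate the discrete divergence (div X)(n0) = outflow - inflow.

Divergence = sum of outgoing flows = 2 + (-5) + 0 = -3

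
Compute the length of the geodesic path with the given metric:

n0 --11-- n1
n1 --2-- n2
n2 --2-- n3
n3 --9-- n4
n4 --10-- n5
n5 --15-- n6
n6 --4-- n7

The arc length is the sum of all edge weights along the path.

Arc length = 11 + 2 + 2 + 9 + 10 + 15 + 4 = 53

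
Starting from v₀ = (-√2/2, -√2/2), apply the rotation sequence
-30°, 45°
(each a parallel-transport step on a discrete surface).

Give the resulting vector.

Total rotation: (-30°) + 45° = 15°. Final vector: (-0.5000, -0.8660)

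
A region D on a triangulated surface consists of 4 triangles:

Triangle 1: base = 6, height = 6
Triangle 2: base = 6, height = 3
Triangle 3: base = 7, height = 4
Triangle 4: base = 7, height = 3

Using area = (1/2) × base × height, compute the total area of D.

(1/2)×6×6 + (1/2)×6×3 + (1/2)×7×4 + (1/2)×7×3 = 51.5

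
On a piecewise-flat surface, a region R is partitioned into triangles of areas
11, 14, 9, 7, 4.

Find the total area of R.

11 + 14 + 9 + 7 + 4 = 45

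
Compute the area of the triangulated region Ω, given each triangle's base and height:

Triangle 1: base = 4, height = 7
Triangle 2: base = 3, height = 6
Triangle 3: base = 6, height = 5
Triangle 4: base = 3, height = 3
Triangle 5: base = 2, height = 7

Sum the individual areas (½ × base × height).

(1/2)×4×7 + (1/2)×3×6 + (1/2)×6×5 + (1/2)×3×3 + (1/2)×2×7 = 49.5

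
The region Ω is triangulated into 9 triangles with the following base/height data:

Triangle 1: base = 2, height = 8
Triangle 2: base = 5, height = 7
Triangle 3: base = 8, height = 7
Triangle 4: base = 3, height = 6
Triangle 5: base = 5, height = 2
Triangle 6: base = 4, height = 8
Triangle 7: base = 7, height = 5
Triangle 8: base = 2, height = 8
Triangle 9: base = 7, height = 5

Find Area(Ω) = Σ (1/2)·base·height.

(1/2)×2×8 + (1/2)×5×7 + (1/2)×8×7 + (1/2)×3×6 + (1/2)×5×2 + (1/2)×4×8 + (1/2)×7×5 + (1/2)×2×8 + (1/2)×7×5 = 126.5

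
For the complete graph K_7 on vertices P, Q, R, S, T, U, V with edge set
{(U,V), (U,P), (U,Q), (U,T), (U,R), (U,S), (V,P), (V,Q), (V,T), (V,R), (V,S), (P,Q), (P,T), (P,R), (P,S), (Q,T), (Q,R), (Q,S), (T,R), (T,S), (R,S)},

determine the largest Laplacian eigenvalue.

For the complete graph K_n, L = nI − J (J = all-ones matrix). J has eigenvalues n (once, eigenvector 𝟙) and 0 (multiplicity n−1), so L has eigenvalues 0 (once) and n (multiplicity n−1). Here n = 7: eigenvalue 0 once and 7 with multiplicity 6.
Laplacian eigenvalues: [0.0, 7.0, 7.0, 7.0, 7.0, 7.0, 7.0]. Largest eigenvalue (spectral radius) = 7.0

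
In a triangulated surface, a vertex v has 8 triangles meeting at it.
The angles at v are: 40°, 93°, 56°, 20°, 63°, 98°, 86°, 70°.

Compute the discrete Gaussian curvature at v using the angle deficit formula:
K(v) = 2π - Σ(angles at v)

Sum of angles = 526°. K = 360° - 526° = -166° = -83π/90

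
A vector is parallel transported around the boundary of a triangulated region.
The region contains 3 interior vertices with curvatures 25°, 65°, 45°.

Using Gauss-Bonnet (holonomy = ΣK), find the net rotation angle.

Holonomy = total enclosed curvature = 25° + 65° + 45° = 135°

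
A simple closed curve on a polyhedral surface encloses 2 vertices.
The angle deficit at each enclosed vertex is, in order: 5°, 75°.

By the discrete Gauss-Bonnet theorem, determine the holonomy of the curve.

Holonomy = total enclosed curvature = 5° + 75° = 80°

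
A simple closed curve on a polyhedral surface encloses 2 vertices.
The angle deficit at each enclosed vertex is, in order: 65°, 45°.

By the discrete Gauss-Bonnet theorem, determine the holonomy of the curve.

Holonomy = total enclosed curvature = 65° + 45° = 110°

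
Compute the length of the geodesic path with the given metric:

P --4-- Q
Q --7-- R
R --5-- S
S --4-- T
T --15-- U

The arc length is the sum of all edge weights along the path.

Arc length = 4 + 7 + 5 + 4 + 15 = 35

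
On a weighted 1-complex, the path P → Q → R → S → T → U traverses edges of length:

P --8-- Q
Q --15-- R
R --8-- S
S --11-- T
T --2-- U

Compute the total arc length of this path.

Arc length = 8 + 15 + 8 + 11 + 2 = 44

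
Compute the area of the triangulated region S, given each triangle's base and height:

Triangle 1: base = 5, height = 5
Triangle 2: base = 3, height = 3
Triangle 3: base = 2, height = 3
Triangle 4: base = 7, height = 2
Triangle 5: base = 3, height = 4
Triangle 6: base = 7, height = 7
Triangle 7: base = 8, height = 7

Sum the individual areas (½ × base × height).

(1/2)×5×5 + (1/2)×3×3 + (1/2)×2×3 + (1/2)×7×2 + (1/2)×3×4 + (1/2)×7×7 + (1/2)×8×7 = 85.5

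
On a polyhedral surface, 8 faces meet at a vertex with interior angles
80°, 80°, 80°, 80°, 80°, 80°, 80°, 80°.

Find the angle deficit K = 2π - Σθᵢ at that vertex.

Sum of angles = 640°. K = 360° - 640° = -280° = -14π/9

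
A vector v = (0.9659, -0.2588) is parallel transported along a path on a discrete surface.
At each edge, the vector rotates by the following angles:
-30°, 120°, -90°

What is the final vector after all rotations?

Total rotation: (-30°) + 120° + (-90°) = 0°. Final vector: (0.9659, -0.2588)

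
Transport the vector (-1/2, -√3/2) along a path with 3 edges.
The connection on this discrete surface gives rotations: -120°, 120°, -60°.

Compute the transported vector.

Total rotation: (-120°) + 120° + (-60°) = -60°. Final vector: (-1, 0)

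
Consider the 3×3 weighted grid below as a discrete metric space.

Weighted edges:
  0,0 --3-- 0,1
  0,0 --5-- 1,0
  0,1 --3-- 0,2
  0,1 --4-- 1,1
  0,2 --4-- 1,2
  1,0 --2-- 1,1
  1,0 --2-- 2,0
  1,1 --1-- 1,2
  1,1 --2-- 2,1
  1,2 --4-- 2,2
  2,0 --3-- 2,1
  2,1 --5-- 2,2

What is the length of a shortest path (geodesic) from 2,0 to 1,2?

Shortest path: 2,0 → 1,0 → 1,1 → 1,2, total weight = 5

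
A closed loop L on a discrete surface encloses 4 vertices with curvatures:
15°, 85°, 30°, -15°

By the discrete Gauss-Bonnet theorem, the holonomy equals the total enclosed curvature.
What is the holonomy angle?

Holonomy = total enclosed curvature = 15° + 85° + 30° + (-15°) = 115°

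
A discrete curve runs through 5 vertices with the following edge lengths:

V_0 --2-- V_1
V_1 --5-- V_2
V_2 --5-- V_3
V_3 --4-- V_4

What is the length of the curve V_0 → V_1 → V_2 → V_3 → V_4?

Arc length = 2 + 5 + 5 + 4 = 16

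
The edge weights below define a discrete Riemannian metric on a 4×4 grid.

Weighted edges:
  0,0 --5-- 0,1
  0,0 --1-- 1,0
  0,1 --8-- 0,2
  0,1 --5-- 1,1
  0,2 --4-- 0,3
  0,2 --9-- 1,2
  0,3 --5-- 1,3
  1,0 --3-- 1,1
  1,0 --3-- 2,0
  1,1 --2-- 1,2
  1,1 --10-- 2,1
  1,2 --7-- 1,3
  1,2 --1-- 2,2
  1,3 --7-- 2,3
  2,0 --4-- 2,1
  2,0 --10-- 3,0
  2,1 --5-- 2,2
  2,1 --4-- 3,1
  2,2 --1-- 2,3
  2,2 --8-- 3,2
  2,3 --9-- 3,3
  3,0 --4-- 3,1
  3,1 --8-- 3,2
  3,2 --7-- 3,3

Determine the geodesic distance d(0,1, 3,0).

Shortest path: 0,1 → 0,0 → 1,0 → 2,0 → 3,0, total weight = 19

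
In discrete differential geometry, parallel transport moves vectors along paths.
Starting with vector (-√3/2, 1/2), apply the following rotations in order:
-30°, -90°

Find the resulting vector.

Total rotation: (-30°) + (-90°) = -120°. Final vector: (0.8660, 0.5000)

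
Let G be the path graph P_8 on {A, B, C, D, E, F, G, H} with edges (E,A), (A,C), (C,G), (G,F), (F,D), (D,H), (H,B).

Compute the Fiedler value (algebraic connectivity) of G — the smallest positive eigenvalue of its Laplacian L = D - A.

The path graph P_n has Laplacian eigenvalues λ_k = 2 − 2cos(kπ/n), k = 0, 1, …, n−1. Here n = 8:
k=0: 2 − 2cos(0) = 0.0; k=1: 2 − 2cos(π/8) = 0.1522; k=2: 2 − 2cos(π/4) = 0.5858; k=3: 2 − 2cos(3π/8) = 1.2346; k=4: 2 − 2cos(π/2) = 2.0; k=5: 2 − 2cos(5π/8) = 2.7654; k=6: 2 − 2cos(3π/4) = 3.4142; k=7: 2 − 2cos(7π/8) = 3.8478.
Laplacian eigenvalues: [0.0, 0.1522, 0.5858, 1.2346, 2.0, 2.7654, 3.4142, 3.8478]. Algebraic connectivity (smallest non-zero eigenvalue) = 0.1522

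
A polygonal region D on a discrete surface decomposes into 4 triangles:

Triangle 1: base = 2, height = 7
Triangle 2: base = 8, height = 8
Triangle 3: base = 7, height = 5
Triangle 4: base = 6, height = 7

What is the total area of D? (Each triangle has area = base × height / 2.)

(1/2)×2×7 + (1/2)×8×8 + (1/2)×7×5 + (1/2)×6×7 = 77.5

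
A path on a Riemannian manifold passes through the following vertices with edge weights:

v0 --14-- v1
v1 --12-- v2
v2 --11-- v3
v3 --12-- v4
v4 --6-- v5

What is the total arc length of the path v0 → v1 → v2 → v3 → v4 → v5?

Arc length = 14 + 12 + 11 + 12 + 6 = 55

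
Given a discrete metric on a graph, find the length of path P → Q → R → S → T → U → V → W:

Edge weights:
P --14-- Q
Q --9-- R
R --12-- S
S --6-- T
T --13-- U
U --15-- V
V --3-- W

Arc length = 14 + 9 + 12 + 6 + 13 + 15 + 3 = 72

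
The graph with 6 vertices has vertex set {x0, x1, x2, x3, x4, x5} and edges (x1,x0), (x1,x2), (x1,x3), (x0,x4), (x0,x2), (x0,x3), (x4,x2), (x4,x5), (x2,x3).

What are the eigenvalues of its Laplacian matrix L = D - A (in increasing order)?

Degrees: deg(x0) = 4, deg(x1) = 3, deg(x2) = 4, deg(x3) = 3, deg(x4) = 3, deg(x5) = 1.
L = D − A with rows/columns ordered (x0, x1, x2, x3, x4, x5):
  [ 4, -1, -1, -1, -1,  0]
  [-1,  3, -1, -1,  0,  0]
  [-1, -1,  4, -1, -1,  0]
  [-1, -1, -1,  3,  0,  0]
  [-1,  0, -1,  0,  3, -1]
  [ 0,  0,  0,  0, -1,  1]
Characteristic polynomial: det(λI − L) = λ(λ² − 6λ + 4)(λ − 3)(λ − 4)(λ − 5).
Roots: λ = 0; (λ² − 6λ + 4) = 0 ⇒ λ = 3 ± √5 ≈ 0.7639, 5.2361; (λ − 3) = 0 ⇒ λ = 3; (λ − 4) = 0 ⇒ λ = 4; (λ − 5) = 0 ⇒ λ = 5.
(Check: the roots sum (with multiplicity) to 18, matching trace L = Σdeg = 2·9 = 18.)
Laplacian eigenvalues (increasing order): [0.0, 0.7639, 3.0, 4.0, 5.0, 5.2361]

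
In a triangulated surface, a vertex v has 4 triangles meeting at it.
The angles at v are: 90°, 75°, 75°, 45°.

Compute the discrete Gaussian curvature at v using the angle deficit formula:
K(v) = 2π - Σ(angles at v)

Sum of angles = 285°. K = 360° - 285° = 75° = 5π/12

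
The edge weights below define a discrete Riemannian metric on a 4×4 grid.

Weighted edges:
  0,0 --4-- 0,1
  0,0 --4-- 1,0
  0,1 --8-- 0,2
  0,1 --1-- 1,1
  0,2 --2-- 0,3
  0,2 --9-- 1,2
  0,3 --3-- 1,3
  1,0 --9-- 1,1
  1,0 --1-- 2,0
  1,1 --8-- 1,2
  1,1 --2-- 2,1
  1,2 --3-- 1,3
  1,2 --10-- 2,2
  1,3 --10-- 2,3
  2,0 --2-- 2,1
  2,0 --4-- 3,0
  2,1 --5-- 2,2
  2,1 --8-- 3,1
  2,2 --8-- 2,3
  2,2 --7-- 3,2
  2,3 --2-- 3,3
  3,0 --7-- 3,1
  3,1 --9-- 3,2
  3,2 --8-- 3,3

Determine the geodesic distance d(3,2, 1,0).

Shortest path: 3,2 → 2,2 → 2,1 → 2,0 → 1,0, total weight = 15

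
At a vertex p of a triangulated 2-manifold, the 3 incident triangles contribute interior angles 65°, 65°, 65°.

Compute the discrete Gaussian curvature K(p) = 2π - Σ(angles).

Sum of angles = 195°. K = 360° - 195° = 165°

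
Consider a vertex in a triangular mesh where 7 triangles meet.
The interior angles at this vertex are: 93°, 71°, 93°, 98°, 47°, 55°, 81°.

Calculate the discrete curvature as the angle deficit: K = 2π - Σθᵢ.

Sum of angles = 538°. K = 360° - 538° = -178° = -89π/90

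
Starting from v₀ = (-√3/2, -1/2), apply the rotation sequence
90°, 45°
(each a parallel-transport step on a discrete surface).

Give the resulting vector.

Total rotation: 90° + 45° = 135°. Final vector: (0.9659, -0.2588)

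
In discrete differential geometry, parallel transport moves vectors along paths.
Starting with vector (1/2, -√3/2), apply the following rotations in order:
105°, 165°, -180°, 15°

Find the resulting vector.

Total rotation: 105° + 165° + (-180°) + 15° = 105°. Final vector: (0.7071, 0.7071)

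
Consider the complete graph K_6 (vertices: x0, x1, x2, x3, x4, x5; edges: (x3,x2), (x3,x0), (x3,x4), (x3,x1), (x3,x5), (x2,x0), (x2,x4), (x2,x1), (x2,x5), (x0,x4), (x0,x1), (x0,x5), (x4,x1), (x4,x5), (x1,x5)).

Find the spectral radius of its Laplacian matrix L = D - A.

For the complete graph K_n, L = nI − J (J = all-ones matrix). J has eigenvalues n (once, eigenvector 𝟙) and 0 (multiplicity n−1), so L has eigenvalues 0 (once) and n (multiplicity n−1). Here n = 6: eigenvalue 0 once and 6 with multiplicity 5.
Laplacian eigenvalues: [0.0, 6.0, 6.0, 6.0, 6.0, 6.0]. Largest eigenvalue (spectral radius) = 6.0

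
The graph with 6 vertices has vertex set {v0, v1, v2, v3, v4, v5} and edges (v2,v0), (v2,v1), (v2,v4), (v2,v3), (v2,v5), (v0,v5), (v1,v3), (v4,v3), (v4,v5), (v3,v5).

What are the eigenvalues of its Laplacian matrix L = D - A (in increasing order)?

Degrees: deg(v0) = 2, deg(v1) = 2, deg(v2) = 5, deg(v3) = 4, deg(v4) = 3, deg(v5) = 4.
L = D − A with rows/columns ordered (v0, v1, v2, v3, v4, v5):
  [ 2,  0, -1,  0,  0, -1]
  [ 0,  2, -1, -1,  0,  0]
  [-1, -1,  5, -1, -1, -1]
  [ 0, -1, -1,  4, -1, -1]
  [ 0,  0, -1, -1,  3, -1]
  [-1,  0, -1, -1, -1,  4]
Characteristic polynomial: det(λI − L) = λ(λ² − 7λ + 9)(λ² − 7λ + 11)(λ − 6).
Roots: λ = 0; (λ² − 7λ + 9) = 0 ⇒ λ = (7 ± √13)/2 ≈ 1.6972, 5.3028; (λ² − 7λ + 11) = 0 ⇒ λ = (7 ± √5)/2 ≈ 2.382, 4.618; (λ − 6) = 0 ⇒ λ = 6.
(Check: the roots sum (with multiplicity) to 20, matching trace L = Σdeg = 2·10 = 20.)
Laplacian eigenvalues (increasing order): [0.0, 1.6972, 2.382, 4.618, 5.3028, 6.0]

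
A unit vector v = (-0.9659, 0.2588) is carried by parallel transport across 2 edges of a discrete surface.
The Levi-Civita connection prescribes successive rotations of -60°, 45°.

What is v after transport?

Total rotation: (-60°) + 45° = -15°. Final vector: (-0.8660, 0.5000)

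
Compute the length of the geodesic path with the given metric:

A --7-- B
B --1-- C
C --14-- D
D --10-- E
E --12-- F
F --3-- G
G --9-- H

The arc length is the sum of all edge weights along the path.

Arc length = 7 + 1 + 14 + 10 + 12 + 3 + 9 = 56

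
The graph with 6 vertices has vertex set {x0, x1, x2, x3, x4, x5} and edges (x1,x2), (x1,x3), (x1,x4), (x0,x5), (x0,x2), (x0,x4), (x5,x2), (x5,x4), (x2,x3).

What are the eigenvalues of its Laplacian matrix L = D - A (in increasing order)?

Degrees: deg(x0) = 3, deg(x1) = 3, deg(x2) = 4, deg(x3) = 2, deg(x4) = 3, deg(x5) = 3.
L = D − A with rows/columns ordered (x0, x1, x2, x3, x4, x5):
  [ 3,  0, -1,  0, -1, -1]
  [ 0,  3, -1, -1, -1,  0]
  [-1, -1,  4, -1,  0, -1]
  [ 0, -1, -1,  2,  0,  0]
  [-1, -1,  0,  0,  3, -1]
  [-1,  0, -1,  0, -1,  3]
Characteristic polynomial: det(λI − L) = λ(λ² − 7λ + 8)(λ − 3)(λ − 4)².
Roots: λ = 0; (λ² − 7λ + 8) = 0 ⇒ λ = (7 ± √17)/2 ≈ 1.4384, 5.5616; (λ − 3) = 0 ⇒ λ = 3; (λ − 4) = 0 ⇒ λ = 4 (multiplicity 2).
(Check: the roots sum (with multiplicity) to 18, matching trace L = Σdeg = 2·9 = 18.)
Laplacian eigenvalues (increasing order): [0.0, 1.4384, 3.0, 4.0, 4.0, 5.5616]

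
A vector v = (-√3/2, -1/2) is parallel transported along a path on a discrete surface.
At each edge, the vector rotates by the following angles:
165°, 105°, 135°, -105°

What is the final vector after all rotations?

Total rotation: 165° + 105° + 135° + (-105°) = 300° ≡ -60° (mod 360°). Final vector: (-0.8660, 0.5000)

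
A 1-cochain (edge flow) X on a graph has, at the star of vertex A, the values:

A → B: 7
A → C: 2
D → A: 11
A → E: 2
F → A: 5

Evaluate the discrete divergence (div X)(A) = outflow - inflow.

Divergence = sum of outgoing flows = 7 + 2 + (-11) + 2 + (-5) = -5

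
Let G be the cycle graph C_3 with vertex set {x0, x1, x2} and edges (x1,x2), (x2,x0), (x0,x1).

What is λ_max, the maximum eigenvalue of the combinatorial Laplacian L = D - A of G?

The cycle graph C_n has Laplacian eigenvalues λ_k = 2 − 2cos(2πk/n), k = 0, 1, …, n−1. Here n = 3:
k=0: 2 − 2cos(0) = 0.0; k=1: 2 − 2cos(2π/3) = 3.0; k=2: 2 − 2cos(4π/3) = 3.0.
Laplacian eigenvalues: [0.0, 3.0, 3.0]. Largest eigenvalue (spectral radius) = 3.0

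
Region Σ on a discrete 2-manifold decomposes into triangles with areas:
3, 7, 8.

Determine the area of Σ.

3 + 7 + 8 = 18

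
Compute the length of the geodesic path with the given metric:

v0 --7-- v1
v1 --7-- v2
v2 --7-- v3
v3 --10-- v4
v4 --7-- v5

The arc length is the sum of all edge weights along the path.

Arc length = 7 + 7 + 7 + 10 + 7 = 38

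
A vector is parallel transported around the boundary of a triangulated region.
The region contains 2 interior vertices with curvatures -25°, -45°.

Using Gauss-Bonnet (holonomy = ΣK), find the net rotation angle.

Holonomy = total enclosed curvature = (-25°) + (-45°) = -70°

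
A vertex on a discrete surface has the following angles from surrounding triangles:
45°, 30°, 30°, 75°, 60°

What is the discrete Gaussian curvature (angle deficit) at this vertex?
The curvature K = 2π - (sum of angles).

Sum of angles = 240°. K = 360° - 240° = 120°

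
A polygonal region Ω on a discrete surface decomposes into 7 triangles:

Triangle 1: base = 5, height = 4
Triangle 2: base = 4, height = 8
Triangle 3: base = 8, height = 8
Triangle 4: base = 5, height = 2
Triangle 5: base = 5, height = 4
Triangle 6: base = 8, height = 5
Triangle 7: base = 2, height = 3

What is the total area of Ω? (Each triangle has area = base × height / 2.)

(1/2)×5×4 + (1/2)×4×8 + (1/2)×8×8 + (1/2)×5×2 + (1/2)×5×4 + (1/2)×8×5 + (1/2)×2×3 = 96.0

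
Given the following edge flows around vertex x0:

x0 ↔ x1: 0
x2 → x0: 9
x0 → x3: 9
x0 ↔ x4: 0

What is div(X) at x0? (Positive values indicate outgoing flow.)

Divergence = sum of outgoing flows = 0 + (-9) + 9 + 0 = 0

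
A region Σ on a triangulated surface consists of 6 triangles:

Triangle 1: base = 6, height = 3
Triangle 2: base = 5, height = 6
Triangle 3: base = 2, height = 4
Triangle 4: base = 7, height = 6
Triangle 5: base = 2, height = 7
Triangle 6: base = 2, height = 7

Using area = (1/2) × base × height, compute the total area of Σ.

(1/2)×6×3 + (1/2)×5×6 + (1/2)×2×4 + (1/2)×7×6 + (1/2)×2×7 + (1/2)×2×7 = 63.0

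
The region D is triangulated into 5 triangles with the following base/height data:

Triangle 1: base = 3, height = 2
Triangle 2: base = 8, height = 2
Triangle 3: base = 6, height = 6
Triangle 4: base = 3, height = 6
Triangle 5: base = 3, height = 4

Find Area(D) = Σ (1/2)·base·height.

(1/2)×3×2 + (1/2)×8×2 + (1/2)×6×6 + (1/2)×3×6 + (1/2)×3×4 = 44.0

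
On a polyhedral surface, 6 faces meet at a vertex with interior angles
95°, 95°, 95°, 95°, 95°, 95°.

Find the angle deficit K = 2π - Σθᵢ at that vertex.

Sum of angles = 570°. K = 360° - 570° = -210°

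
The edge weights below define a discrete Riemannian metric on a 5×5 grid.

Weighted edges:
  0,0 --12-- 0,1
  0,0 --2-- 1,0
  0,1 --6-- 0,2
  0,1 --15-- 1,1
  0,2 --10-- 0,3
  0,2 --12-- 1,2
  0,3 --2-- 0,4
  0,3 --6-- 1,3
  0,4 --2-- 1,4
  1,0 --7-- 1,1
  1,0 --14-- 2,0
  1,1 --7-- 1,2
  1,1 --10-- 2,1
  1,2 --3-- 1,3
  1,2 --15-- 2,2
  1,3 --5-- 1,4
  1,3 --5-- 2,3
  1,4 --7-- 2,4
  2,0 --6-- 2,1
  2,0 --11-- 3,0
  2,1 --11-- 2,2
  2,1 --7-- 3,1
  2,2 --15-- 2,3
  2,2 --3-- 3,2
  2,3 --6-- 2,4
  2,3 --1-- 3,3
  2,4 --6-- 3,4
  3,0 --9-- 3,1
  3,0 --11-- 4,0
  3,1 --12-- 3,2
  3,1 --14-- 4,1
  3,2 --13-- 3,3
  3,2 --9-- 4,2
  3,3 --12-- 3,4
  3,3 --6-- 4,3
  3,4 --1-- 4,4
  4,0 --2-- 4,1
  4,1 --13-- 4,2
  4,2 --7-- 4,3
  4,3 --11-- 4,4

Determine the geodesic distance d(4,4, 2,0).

Shortest path: 4,4 → 3,4 → 2,4 → 2,3 → 1,3 → 1,2 → 1,1 → 2,1 → 2,0, total weight = 44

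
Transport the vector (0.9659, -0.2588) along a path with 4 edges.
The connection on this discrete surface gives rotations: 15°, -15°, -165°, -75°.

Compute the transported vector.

Total rotation: 15° + (-15°) + (-165°) + (-75°) = -240° ≡ 120° (mod 360°). Final vector: (-0.2588, 0.9659)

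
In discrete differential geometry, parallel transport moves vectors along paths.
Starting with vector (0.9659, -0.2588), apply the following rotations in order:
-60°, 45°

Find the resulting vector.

Total rotation: (-60°) + 45° = -15°. Final vector: (0.8660, -0.5000)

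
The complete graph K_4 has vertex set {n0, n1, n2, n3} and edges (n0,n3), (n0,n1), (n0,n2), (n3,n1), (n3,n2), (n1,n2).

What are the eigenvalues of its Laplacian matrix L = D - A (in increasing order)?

For the complete graph K_n, L = nI − J (J = all-ones matrix). J has eigenvalues n (once, eigenvector 𝟙) and 0 (multiplicity n−1), so L has eigenvalues 0 (once) and n (multiplicity n−1). Here n = 4: eigenvalue 0 once and 4 with multiplicity 3.
Laplacian eigenvalues (increasing order): [0.0, 4.0, 4.0, 4.0]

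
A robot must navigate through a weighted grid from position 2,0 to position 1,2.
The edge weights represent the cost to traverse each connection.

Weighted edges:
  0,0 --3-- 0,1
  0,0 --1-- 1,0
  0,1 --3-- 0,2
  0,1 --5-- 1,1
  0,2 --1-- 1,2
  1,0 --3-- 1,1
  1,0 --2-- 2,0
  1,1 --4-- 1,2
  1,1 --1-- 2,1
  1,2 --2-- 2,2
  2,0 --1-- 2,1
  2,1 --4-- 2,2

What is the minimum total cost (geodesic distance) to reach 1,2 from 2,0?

Shortest path: 2,0 → 2,1 → 1,1 → 1,2, total weight = 6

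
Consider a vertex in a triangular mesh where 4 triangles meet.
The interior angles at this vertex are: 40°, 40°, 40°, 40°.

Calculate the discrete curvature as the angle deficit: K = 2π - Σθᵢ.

Sum of angles = 160°. K = 360° - 160° = 200° = 10π/9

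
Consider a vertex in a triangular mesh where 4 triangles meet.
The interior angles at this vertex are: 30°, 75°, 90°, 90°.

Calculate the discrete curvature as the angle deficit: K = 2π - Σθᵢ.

Sum of angles = 285°. K = 360° - 285° = 75° = 5π/12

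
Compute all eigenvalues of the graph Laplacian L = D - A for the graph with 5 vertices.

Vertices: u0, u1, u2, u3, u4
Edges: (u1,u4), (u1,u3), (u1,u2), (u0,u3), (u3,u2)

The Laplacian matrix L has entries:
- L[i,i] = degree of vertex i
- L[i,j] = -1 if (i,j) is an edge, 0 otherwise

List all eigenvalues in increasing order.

Degrees: deg(u0) = 1, deg(u1) = 3, deg(u2) = 2, deg(u3) = 3, deg(u4) = 1.
L = D − A with rows/columns ordered (u0, u1, u2, u3, u4):
  [ 1,  0,  0, -1,  0]
  [ 0,  3, -1, -1, -1]
  [ 0, -1,  2, -1,  0]
  [-1, -1, -1,  3,  0]
  [ 0, -1,  0,  0,  1]
Characteristic polynomial: det(λI − L) = λ(λ² − 5λ + 3)(λ² − 5λ + 5).
Roots: λ = 0; (λ² − 5λ + 3) = 0 ⇒ λ = (5 ± √13)/2 ≈ 0.6972, 4.3028; (λ² − 5λ + 5) = 0 ⇒ λ = (5 ± √5)/2 ≈ 1.382, 3.618.
(Check: the roots sum (with multiplicity) to 10, matching trace L = Σdeg = 2·5 = 10.)
Laplacian eigenvalues (increasing order): [0.0, 0.6972, 1.382, 3.618, 4.3028]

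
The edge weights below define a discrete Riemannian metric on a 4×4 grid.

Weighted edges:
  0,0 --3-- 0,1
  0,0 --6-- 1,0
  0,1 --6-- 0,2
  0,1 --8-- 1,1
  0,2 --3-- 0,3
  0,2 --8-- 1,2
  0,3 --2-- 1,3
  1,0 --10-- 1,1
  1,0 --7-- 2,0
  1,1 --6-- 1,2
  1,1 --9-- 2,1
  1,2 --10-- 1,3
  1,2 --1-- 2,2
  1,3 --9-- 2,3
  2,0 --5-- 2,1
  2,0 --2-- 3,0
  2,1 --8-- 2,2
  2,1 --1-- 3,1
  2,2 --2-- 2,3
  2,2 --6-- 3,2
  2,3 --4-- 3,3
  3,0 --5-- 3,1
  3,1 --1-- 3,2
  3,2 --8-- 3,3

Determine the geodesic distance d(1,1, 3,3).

Shortest path: 1,1 → 1,2 → 2,2 → 2,3 → 3,3, total weight = 13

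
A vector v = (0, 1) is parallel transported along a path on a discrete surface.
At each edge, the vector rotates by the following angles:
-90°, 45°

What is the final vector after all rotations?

Total rotation: (-90°) + 45° = -45°. Final vector: (0.7071, 0.7071)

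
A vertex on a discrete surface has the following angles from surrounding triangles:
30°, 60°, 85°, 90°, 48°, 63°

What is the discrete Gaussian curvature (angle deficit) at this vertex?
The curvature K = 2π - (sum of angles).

Sum of angles = 376°. K = 360° - 376° = -16° = -4π/45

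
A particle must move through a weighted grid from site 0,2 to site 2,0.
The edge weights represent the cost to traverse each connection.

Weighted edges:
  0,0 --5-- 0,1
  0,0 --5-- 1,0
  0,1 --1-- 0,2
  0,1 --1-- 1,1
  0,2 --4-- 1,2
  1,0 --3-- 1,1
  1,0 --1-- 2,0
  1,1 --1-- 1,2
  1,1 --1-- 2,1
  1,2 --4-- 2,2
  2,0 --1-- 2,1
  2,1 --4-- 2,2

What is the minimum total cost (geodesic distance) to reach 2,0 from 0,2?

Shortest path: 0,2 → 0,1 → 1,1 → 2,1 → 2,0, total weight = 4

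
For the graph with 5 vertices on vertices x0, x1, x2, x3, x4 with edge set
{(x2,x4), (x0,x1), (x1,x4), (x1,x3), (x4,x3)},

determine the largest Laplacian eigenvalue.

Degrees: deg(x0) = 1, deg(x1) = 3, deg(x2) = 1, deg(x3) = 2, deg(x4) = 3.
L = D − A with rows/columns ordered (x0, x1, x2, x3, x4):
  [ 1, -1,  0,  0,  0]
  [-1,  3,  0, -1, -1]
  [ 0,  0,  1,  0, -1]
  [ 0, -1,  0,  2, -1]
  [ 0, -1, -1, -1,  3]
Characteristic polynomial: det(λI − L) = λ(λ² − 5λ + 3)(λ² − 5λ + 5).
Roots: λ = 0; (λ² − 5λ + 3) = 0 ⇒ λ = (5 ± √13)/2 ≈ 0.6972, 4.3028; (λ² − 5λ + 5) = 0 ⇒ λ = (5 ± √5)/2 ≈ 1.382, 3.618.
(Check: the roots sum (with multiplicity) to 10, matching trace L = Σdeg = 2·5 = 10.)
Laplacian eigenvalues: [0.0, 0.6972, 1.382, 3.618, 4.3028]. Largest eigenvalue (spectral radius) = 4.3028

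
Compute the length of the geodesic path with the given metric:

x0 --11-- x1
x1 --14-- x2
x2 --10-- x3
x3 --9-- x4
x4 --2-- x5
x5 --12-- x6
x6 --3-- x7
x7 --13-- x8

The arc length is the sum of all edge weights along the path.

Arc length = 11 + 14 + 10 + 9 + 2 + 12 + 3 + 13 = 74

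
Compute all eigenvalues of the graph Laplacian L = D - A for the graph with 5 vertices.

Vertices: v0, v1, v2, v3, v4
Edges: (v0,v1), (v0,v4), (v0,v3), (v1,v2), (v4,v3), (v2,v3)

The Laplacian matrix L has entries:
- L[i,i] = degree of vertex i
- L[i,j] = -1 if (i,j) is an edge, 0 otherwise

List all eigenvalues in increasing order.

Degrees: deg(v0) = 3, deg(v1) = 2, deg(v2) = 2, deg(v3) = 3, deg(v4) = 2.
L = D − A with rows/columns ordered (v0, v1, v2, v3, v4):
  [ 3, -1,  0, -1, -1]
  [-1,  2, -1,  0,  0]
  [ 0, -1,  2, -1,  0]
  [-1,  0, -1,  3, -1]
  [-1,  0,  0, -1,  2]
Characteristic polynomial: det(λI − L) = λ(λ² − 5λ + 5)(λ² − 7λ + 11).
Roots: λ = 0; (λ² − 5λ + 5) = 0 ⇒ λ = (5 ± √5)/2 ≈ 1.382, 3.618; (λ² − 7λ + 11) = 0 ⇒ λ = (7 ± √5)/2 ≈ 2.382, 4.618.
(Check: the roots sum (with multiplicity) to 12, matching trace L = Σdeg = 2·6 = 12.)
Laplacian eigenvalues (increasing order): [0.0, 1.382, 2.382, 3.618, 4.618]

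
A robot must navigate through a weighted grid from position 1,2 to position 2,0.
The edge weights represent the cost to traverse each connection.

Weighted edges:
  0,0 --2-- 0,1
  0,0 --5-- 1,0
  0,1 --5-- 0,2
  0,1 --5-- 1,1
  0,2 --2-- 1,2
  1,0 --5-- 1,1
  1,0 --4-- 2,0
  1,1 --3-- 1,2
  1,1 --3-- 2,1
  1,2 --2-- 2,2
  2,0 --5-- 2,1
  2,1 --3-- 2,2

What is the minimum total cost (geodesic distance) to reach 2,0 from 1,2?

Shortest path: 1,2 → 2,2 → 2,1 → 2,0, total weight = 10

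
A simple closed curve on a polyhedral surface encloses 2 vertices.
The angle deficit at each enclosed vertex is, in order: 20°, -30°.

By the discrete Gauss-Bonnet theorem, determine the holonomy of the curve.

Holonomy = total enclosed curvature = 20° + (-30°) = -10°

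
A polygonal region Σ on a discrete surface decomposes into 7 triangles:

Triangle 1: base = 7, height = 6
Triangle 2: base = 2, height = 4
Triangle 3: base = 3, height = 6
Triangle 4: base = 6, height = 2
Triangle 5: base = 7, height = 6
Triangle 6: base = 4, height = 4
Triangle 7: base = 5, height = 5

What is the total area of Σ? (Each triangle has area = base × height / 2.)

(1/2)×7×6 + (1/2)×2×4 + (1/2)×3×6 + (1/2)×6×2 + (1/2)×7×6 + (1/2)×4×4 + (1/2)×5×5 = 81.5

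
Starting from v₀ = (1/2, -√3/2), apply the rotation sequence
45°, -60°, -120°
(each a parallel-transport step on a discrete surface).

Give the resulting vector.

Total rotation: 45° + (-60°) + (-120°) = -135°. Final vector: (-0.9659, 0.2588)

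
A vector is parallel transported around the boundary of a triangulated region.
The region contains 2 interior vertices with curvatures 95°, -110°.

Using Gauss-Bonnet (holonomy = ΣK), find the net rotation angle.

Holonomy = total enclosed curvature = 95° + (-110°) = -15°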